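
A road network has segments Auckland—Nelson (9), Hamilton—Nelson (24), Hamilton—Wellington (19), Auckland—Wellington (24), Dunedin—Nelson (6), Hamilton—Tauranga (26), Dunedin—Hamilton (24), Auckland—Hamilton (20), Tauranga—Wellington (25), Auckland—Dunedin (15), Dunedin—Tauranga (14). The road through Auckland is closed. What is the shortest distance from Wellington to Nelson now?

Some routes from Wellington to Nelson avoiding Auckland:
Wellington - Tauranga - Hamilton - Nelson: 25 + 26 + 24 = 75
Wellington - Tauranga - Hamilton - Dunedin - Nelson: 25 + 26 + 24 + 6 = 81
Wellington - Hamilton - Nelson: 19 + 24 = 43
Wellington - Tauranga - Dunedin - Nelson: 25 + 14 + 6 = 45
Wellington - Hamilton - Tauranga - Dunedin - Nelson: 19 + 26 + 14 + 6 = 65
Wellington - Hamilton - Dunedin - Nelson: 19 + 24 + 6 = 49
The minimum is 43 km.

43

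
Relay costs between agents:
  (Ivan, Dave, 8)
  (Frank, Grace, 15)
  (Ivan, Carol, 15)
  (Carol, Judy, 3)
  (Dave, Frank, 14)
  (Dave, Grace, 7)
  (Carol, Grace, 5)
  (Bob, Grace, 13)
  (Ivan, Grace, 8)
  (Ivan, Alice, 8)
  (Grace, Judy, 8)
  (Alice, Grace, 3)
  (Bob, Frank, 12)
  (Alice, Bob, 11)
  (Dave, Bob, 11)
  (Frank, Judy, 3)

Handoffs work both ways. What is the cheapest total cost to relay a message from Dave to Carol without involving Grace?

20

Checking several routes:
Dave - Frank - Judy - Carol: 14 + 3 + 3 = 20
Dave - Bob - Frank - Judy - Carol: 11 + 12 + 3 + 3 = 29
Dave - Ivan - Carol: 8 + 15 = 23
Shortest: 20.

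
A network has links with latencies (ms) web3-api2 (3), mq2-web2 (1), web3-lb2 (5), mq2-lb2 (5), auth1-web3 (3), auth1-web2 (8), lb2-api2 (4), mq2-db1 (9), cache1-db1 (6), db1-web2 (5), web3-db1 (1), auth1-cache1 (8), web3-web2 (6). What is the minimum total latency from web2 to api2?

9

Checking several routes:
web2 -> web3 -> api2: 6 + 3 = 9
web2 -> mq2 -> lb2 -> api2: 1 + 5 + 4 = 10
web2 -> db1 -> web3 -> api2: 5 + 1 + 3 = 9
The minimum is 9 ms.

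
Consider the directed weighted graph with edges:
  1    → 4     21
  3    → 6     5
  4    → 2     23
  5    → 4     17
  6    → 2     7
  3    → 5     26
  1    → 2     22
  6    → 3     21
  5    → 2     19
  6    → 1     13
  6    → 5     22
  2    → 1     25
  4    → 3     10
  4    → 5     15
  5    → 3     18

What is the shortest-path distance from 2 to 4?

46

Paths from 2 to 4:
2 → 1 → 4: 25 + 21 = 46
Best route has total 46.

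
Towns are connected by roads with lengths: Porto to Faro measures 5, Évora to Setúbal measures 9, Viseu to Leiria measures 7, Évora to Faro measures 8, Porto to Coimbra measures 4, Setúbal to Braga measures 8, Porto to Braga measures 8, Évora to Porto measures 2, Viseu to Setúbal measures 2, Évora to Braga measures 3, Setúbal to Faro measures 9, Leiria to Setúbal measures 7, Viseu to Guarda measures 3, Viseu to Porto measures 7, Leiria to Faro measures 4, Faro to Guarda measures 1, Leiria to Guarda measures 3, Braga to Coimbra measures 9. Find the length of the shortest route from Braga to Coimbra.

Comparing a few candidate routes:
Braga→Porto→Coimbra: 8 + 4 = 12
Braga→Évora→Porto→Coimbra: 3 + 2 + 4 = 9
Braga→Setúbal→Viseu→Porto→Coimbra: 8 + 2 + 7 + 4 = 21
Braga→Coimbra: 9
Braga→Évora→Faro→Porto→Coimbra: 3 + 8 + 5 + 4 = 20
Shortest: 9.

9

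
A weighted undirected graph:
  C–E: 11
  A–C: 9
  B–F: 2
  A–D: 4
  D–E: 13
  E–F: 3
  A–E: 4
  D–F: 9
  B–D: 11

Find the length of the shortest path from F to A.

Checking several routes:
F -> E -> C -> A: 3 + 11 + 9 = 23
F -> B -> D -> A: 2 + 11 + 4 = 17
F -> D -> A: 9 + 4 = 13
F -> E -> A: 3 + 4 = 7
F -> E -> D -> A: 3 + 13 + 4 = 20
Shortest: 7.

7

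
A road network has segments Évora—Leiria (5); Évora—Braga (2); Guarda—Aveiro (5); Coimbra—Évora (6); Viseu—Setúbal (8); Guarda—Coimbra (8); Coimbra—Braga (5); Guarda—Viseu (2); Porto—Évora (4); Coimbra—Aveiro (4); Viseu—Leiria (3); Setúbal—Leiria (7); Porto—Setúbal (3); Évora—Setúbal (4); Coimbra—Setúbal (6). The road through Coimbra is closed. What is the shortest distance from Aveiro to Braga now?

17

Checking several routes:
Aveiro → Guarda → Viseu → Leiria → Setúbal → Évora → Braga: 5 + 2 + 3 + 7 + 4 + 2 = 23
Aveiro → Guarda → Viseu → Setúbal → Évora → Braga: 5 + 2 + 8 + 4 + 2 = 21
Aveiro → Guarda → Viseu → Leiria → Évora → Braga: 5 + 2 + 3 + 5 + 2 = 17
Best route has total 17 km.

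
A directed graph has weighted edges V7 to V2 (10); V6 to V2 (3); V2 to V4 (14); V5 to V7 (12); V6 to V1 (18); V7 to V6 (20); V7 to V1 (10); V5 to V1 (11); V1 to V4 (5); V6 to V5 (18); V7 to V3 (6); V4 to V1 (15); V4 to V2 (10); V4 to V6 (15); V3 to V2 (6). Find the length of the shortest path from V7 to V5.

38

Comparing a few candidate routes:
V7 -> V1 -> V4 -> V6 -> V5: 10 + 5 + 15 + 18 = 48
V7 -> V2 -> V4 -> V6 -> V5: 10 + 14 + 15 + 18 = 57
V7 -> V6 -> V5: 20 + 18 = 38
The minimum is 38.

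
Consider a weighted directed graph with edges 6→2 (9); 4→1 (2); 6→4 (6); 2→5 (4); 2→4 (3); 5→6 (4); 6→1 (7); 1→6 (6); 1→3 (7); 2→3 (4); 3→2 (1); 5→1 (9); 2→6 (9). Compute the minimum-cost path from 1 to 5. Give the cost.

12

Candidate routes:
1 → 3 → 2 → 5: 7 + 1 + 4 = 12
1 → 6 → 2 → 5: 6 + 9 + 4 = 19
Shortest: 12.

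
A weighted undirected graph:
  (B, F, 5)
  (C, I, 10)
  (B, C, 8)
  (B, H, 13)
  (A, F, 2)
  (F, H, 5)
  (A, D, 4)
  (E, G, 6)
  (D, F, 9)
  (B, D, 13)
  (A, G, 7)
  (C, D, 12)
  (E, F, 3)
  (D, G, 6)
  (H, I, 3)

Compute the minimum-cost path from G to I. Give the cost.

A few of the G→I routes:
G -> E -> F -> H -> I: 6 + 3 + 5 + 3 = 17
G -> D -> A -> F -> H -> I: 6 + 4 + 2 + 5 + 3 = 20
G -> D -> F -> H -> I: 6 + 9 + 5 + 3 = 23
G -> A -> F -> H -> I: 7 + 2 + 5 + 3 = 17
G -> A -> D -> F -> H -> I: 7 + 4 + 9 + 5 + 3 = 28
G -> D -> C -> I: 6 + 12 + 10 = 28
Shortest: 17.

17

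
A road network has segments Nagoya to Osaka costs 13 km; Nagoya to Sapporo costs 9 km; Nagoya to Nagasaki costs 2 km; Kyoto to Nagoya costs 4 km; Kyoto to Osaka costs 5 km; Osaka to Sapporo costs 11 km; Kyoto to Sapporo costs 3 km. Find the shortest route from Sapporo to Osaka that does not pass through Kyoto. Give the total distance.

Routes from Sapporo to Osaka avoiding Kyoto:
Sapporo→Nagoya→Osaka: 9 + 13 = 22
Sapporo→Osaka: 11
Shortest: 11 km.

11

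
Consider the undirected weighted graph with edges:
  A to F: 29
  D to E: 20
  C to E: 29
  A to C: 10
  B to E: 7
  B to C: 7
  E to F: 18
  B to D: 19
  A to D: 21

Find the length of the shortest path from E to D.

20

Comparing a few candidate routes:
E-B-D: 7 + 19 = 26
E-D: 20
E-B-C-A-D: 7 + 7 + 10 + 21 = 45
E-C-B-D: 29 + 7 + 19 = 55
The minimum is 20.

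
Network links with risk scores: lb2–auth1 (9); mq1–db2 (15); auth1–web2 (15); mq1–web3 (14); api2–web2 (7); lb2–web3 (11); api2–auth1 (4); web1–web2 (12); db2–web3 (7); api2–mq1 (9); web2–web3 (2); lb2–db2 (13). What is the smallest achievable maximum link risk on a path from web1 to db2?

Checking several routes:
web1-web2-api2-auth1-lb2-db2: max(12, 7, 4, 9, 13) = 13
web1-web2-api2-auth1-lb2-web3-db2: max(12, 7, 4, 9, 11, 7) = 12
web1-web2-api2-mq1-web3-db2: max(12, 7, 9, 14, 7) = 14
web1-web2-web3-db2: max(12, 2, 7) = 12
web1-web2-web3-lb2-db2: max(12, 2, 11, 13) = 13
web1-web2-api2-mq1-web3-lb2-db2: max(12, 7, 9, 14, 11, 13) = 14
Best route has worst link 12.

12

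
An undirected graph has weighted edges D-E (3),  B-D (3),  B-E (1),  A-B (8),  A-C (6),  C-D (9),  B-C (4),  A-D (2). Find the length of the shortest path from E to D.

Paths from E to D:
E - B - C - D: 1 + 4 + 9 = 14
E - D: 3
E - B - D: 1 + 3 = 4
E - B - A - C - D: 1 + 8 + 6 + 9 = 24
E - B - A - D: 1 + 8 + 2 = 11
E - B - C - A - D: 1 + 4 + 6 + 2 = 13
The minimum is 3.

3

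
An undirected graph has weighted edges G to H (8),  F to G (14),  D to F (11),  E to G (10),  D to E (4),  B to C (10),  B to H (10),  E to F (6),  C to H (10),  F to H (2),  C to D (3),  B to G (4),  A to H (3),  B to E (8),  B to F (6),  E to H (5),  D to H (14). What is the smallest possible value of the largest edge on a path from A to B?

Some routes from A to B:
A - H - G - B: max(3, 8, 4) = 8
A - H - F - E - B: max(3, 2, 6, 8) = 8
A - H - E - B: max(3, 5, 8) = 8
A - H - E - F - B: max(3, 5, 6, 6) = 6
A - H - F - B: max(3, 2, 6) = 6
Best route has worst link 6.

6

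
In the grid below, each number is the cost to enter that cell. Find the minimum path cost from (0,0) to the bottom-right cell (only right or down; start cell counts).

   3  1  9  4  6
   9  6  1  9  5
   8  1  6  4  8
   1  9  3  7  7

One optimal route is r0c0 -> r0c1 -> r1c1 -> r1c2 -> r2c2 -> r3c2 -> r3c3 -> r3c4.
Its cost is 3 + 1 + 6 + 1 + 6 + 3 + 7 + 7 = 34.

34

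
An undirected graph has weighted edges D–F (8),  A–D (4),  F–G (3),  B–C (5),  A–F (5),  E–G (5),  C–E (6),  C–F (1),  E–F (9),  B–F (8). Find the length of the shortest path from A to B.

Checking several routes:
A→F→B: 5 + 8 = 13
A→D→F→C→B: 4 + 8 + 1 + 5 = 18
A→D→F→B: 4 + 8 + 8 = 20
A→F→G→E→C→B: 5 + 3 + 5 + 6 + 5 = 24
A→F→C→B: 5 + 1 + 5 = 11
Best route has total 11.

11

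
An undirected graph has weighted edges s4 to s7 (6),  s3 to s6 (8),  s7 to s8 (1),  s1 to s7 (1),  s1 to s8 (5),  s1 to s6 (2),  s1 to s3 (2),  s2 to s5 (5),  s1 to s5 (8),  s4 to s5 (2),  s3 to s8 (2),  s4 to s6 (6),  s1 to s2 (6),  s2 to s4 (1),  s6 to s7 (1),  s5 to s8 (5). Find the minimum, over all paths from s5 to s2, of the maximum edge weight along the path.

2

Comparing a few candidate routes:
s5 → s8 → s7 → s6 → s1 → s2: max(5, 1, 1, 2, 6) = 6
s5 → s4 → s2: max(2, 1) = 2
s5 → s8 → s7 → s4 → s2: max(5, 1, 6, 1) = 6
s5 → s2: max(5) = 5
s5 → s8 → s7 → s6 → s4 → s2: max(5, 1, 1, 6, 1) = 6
s5 → s8 → s7 → s4 → s6 → s1 → s2: max(5, 1, 6, 6, 2, 6) = 6
The minimum achievable maximum is 2.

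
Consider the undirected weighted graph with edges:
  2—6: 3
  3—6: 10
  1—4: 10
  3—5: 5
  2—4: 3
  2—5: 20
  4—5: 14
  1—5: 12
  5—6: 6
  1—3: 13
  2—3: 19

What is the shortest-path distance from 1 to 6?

Checking several routes:
1 → 3 → 5 → 6: 13 + 5 + 6 = 24
1 → 5 → 6: 12 + 6 = 18
1 → 3 → 6: 13 + 10 = 23
1 → 5 → 3 → 6: 12 + 5 + 10 = 27
1 → 4 → 2 → 6: 10 + 3 + 3 = 16
Shortest: 16.

16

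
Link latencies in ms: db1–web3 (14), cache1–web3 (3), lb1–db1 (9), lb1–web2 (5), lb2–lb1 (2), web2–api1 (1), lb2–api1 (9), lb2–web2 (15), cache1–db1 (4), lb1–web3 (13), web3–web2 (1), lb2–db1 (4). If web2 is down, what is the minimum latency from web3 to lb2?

A few of the web3→lb2 routes:
web3 - db1 - lb1 - lb2: 14 + 9 + 2 = 25
web3 - cache1 - db1 - lb2: 3 + 4 + 4 = 11
web3 - cache1 - db1 - lb1 - lb2: 3 + 4 + 9 + 2 = 18
web3 - lb1 - lb2: 13 + 2 = 15
web3 - db1 - lb2: 14 + 4 = 18
Shortest: 11 ms.

11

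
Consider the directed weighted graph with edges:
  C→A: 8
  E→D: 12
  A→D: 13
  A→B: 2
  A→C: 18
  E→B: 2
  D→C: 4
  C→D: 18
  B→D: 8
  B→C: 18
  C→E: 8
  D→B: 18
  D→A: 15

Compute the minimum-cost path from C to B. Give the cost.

Comparing a few candidate routes:
C -> D -> B: 18 + 18 = 36
C -> A -> B: 8 + 2 = 10
C -> D -> A -> B: 18 + 15 + 2 = 35
C -> E -> B: 8 + 2 = 10
The minimum is 10.

10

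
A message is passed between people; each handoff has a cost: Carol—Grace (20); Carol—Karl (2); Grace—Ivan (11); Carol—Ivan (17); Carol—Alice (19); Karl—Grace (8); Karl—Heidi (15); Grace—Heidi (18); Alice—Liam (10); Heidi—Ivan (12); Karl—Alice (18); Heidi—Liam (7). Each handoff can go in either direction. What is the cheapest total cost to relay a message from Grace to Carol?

Some routes from Grace to Carol:
Grace → Karl → Carol: 8 + 2 = 10
Grace → Ivan → Carol: 11 + 17 = 28
Grace → Carol: 20
The minimum is 10.

10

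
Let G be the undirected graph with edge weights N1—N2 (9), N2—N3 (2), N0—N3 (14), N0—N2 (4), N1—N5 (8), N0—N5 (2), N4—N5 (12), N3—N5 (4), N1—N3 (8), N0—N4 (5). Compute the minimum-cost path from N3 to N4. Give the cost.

A few of the N3→N4 routes:
N3→N0→N4: 14 + 5 = 19
N3→N5→N4: 4 + 12 = 16
N3→N5→N0→N4: 4 + 2 + 5 = 11
N3→N2→N0→N4: 2 + 4 + 5 = 11
Best route has total 11.

11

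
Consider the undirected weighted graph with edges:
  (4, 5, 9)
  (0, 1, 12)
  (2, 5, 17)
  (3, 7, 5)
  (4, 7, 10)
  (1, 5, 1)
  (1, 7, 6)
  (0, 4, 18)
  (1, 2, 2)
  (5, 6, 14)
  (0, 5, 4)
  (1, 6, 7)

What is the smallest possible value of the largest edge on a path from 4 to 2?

9

Comparing a few candidate routes:
4→5→0→1→2: max(9, 4, 12, 2) = 12
4→7→1→2: max(10, 6, 2) = 10
4→5→1→2: max(9, 1, 2) = 9
Smallest bottleneck: 9.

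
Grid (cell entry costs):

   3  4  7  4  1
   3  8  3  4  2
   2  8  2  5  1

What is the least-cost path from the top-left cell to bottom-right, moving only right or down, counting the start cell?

22

Take [0,0] [0,1] [0,2] [0,3] [0,4] [1,4] [2,4] for a total of 3 + 4 + 7 + 4 + 1 + 2 + 1 = 22.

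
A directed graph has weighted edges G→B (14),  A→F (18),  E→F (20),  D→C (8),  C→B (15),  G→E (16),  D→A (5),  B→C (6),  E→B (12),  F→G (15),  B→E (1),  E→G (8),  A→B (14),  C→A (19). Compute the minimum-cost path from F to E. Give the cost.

Candidate routes:
F→G→B→E: 15 + 14 + 1 = 30
F→G→E: 15 + 16 = 31
The minimum is 30.

30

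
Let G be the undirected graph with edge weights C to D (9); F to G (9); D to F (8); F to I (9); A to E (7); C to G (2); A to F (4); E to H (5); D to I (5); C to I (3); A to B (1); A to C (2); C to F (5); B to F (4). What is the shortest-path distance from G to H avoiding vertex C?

Routes from G to H avoiding C:
G→F→A→E→H: 9 + 4 + 7 + 5 = 25
G→F→B→A→E→H: 9 + 4 + 1 + 7 + 5 = 26
Best route has total 25.

25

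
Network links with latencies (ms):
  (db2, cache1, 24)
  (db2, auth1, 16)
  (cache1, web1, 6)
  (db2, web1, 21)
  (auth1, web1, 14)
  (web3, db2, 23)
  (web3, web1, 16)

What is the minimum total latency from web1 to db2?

21

Some routes from web1 to db2:
web1 -> db2: 21
web1 -> cache1 -> db2: 6 + 24 = 30
web1 -> auth1 -> db2: 14 + 16 = 30
Shortest: 21 ms.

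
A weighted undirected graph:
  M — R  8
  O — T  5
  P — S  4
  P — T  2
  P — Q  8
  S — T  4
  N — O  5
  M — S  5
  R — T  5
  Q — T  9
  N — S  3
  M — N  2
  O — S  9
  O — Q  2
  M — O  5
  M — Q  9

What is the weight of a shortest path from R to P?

Checking several routes:
R → M → N → S → P: 8 + 2 + 3 + 4 = 17
R → M → S → P: 8 + 5 + 4 = 17
R → M → N → S → T → P: 8 + 2 + 3 + 4 + 2 = 19
R → T → S → P: 5 + 4 + 4 = 13
R → T → P: 5 + 2 = 7
R → M → S → T → P: 8 + 5 + 4 + 2 = 19
The minimum is 7.

7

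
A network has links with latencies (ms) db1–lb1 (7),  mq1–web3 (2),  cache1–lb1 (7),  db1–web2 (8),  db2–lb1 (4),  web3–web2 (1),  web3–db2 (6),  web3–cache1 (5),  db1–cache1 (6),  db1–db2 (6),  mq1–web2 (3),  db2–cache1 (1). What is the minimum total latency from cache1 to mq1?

A few of the cache1→mq1 routes:
cache1 → db2 → web3 → mq1: 1 + 6 + 2 = 9
cache1 → web3 → web2 → mq1: 5 + 1 + 3 = 9
cache1 → web3 → mq1: 5 + 2 = 7
cache1 → db2 → web3 → web2 → mq1: 1 + 6 + 1 + 3 = 11
Best route has total 7 ms.

7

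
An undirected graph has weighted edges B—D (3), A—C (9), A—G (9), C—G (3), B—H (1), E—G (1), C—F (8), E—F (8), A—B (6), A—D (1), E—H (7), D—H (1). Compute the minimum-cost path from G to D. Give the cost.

9

Checking several routes:
G -> E -> H -> B -> D: 1 + 7 + 1 + 3 = 12
G -> E -> H -> D: 1 + 7 + 1 = 9
G -> A -> D: 9 + 1 = 10
The minimum is 9.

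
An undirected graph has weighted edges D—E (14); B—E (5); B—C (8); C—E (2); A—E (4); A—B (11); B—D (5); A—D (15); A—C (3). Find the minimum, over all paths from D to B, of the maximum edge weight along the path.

Comparing a few candidate routes:
D-B: max(5) = 5
D-E-A-B: max(14, 4, 11) = 14
D-E-B: max(14, 5) = 14
Smallest bottleneck: 5.

5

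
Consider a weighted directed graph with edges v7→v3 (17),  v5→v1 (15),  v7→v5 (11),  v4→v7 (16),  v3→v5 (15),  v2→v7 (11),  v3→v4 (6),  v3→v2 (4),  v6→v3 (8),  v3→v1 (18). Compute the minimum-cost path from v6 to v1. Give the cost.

Routes from v6 to v1:
v6 - v3 - v5 - v1: 8 + 15 + 15 = 38
v6 - v3 - v1: 8 + 18 = 26
v6 - v3 - v2 - v7 - v5 - v1: 8 + 4 + 11 + 11 + 15 = 49
v6 - v3 - v4 - v7 - v5 - v1: 8 + 6 + 16 + 11 + 15 = 56
Best route has total 26.

26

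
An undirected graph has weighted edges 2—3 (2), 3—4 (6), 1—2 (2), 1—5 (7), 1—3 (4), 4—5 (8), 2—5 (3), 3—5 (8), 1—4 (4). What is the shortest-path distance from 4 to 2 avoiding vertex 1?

8

Candidate routes:
4 -> 3 -> 2: 6 + 2 = 8
4 -> 5 -> 2: 8 + 3 = 11
4 -> 5 -> 3 -> 2: 8 + 8 + 2 = 18
4 -> 3 -> 5 -> 2: 6 + 8 + 3 = 17
Best route has total 8.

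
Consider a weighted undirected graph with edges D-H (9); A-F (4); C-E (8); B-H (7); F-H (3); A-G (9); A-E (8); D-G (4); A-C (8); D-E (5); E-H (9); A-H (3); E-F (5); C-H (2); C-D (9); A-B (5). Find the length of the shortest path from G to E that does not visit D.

17

Comparing a few candidate routes:
G -> A -> H -> E: 9 + 3 + 9 = 21
G -> A -> H -> F -> E: 9 + 3 + 3 + 5 = 20
G -> A -> E: 9 + 8 = 17
G -> A -> F -> E: 9 + 4 + 5 = 18
Best route has total 17.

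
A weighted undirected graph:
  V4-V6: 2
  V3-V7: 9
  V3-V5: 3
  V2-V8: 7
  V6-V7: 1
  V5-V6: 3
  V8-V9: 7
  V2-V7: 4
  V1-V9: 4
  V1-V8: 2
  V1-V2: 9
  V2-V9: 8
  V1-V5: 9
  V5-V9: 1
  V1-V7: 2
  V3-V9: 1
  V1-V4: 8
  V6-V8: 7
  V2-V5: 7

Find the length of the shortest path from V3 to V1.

A few of the V3→V1 routes:
V3 → V9 → V1: 1 + 4 = 5
V3 → V5 → V9 → V1: 3 + 1 + 4 = 8
V3 → V9 → V5 → V6 → V7 → V1: 1 + 1 + 3 + 1 + 2 = 8
Best route has total 5.

5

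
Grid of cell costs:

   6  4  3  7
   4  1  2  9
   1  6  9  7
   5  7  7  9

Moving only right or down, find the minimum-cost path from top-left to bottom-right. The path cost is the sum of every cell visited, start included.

One optimal route is (0,0) (0,1) (1,1) (1,2) (1,3) (2,3) (3,3).
Its cost is 6 + 4 + 1 + 2 + 9 + 7 + 9 = 38.

38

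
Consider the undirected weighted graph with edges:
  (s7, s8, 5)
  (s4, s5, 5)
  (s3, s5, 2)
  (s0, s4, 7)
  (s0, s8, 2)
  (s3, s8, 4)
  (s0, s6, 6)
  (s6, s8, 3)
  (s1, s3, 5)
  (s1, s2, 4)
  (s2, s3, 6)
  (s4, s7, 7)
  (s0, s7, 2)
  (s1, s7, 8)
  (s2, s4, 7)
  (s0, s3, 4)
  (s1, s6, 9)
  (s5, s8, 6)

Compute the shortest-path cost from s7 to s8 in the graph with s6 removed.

4

Some routes from s7 to s8 avoiding s6:
s7-s0-s8: 2 + 2 = 4
s7-s8: 5
s7-s0-s3-s8: 2 + 4 + 4 = 10
s7-s0-s3-s5-s8: 2 + 4 + 2 + 6 = 14
The minimum is 4.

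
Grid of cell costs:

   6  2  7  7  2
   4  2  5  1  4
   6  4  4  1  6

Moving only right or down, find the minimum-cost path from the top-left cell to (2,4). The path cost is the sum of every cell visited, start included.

Cheapest: [0,0]→[0,1]→[1,1]→[1,2]→[1,3]→[2,3]→[2,4]
  6 + 2 + 2 + 5 + 1 + 1 + 6 = 23
(Top row then right column would cost 34.)

23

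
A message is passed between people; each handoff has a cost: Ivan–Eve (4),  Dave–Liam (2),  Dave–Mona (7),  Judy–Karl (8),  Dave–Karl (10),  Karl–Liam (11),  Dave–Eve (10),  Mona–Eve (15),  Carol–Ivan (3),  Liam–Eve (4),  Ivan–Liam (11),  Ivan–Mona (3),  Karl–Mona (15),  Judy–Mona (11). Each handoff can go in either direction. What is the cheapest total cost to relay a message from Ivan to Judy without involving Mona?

Comparing a few candidate routes:
Ivan→Eve→Liam→Dave→Karl→Judy: 4 + 4 + 2 + 10 + 8 = 28
Ivan→Liam→Karl→Judy: 11 + 11 + 8 = 30
Ivan→Eve→Liam→Karl→Judy: 4 + 4 + 11 + 8 = 27
Best route has total 27.

27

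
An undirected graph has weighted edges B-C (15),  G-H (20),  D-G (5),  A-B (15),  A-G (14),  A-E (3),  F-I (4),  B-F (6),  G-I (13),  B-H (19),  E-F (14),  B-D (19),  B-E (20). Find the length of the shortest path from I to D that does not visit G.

29

Paths from I to D avoiding G:
I → F → E → A → B → D: 4 + 14 + 3 + 15 + 19 = 55
I → F → B → D: 4 + 6 + 19 = 29
I → F → E → B → D: 4 + 14 + 20 + 19 = 57
Shortest: 29.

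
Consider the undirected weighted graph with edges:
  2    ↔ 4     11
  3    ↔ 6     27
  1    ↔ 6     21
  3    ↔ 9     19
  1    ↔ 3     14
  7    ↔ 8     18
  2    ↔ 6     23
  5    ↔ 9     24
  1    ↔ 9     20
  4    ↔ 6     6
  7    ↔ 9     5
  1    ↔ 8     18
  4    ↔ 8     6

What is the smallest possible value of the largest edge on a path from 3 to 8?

Some routes from 3 to 8:
3 → 1 → 8: max(14, 18) = 18
3 → 1 → 9 → 7 → 8: max(14, 20, 5, 18) = 20
3 → 9 → 1 → 6 → 4 → 8: max(19, 20, 21, 6, 6) = 21
3 → 9 → 1 → 8: max(19, 20, 18) = 20
3 → 9 → 7 → 8: max(19, 5, 18) = 19
Smallest bottleneck: 18.

18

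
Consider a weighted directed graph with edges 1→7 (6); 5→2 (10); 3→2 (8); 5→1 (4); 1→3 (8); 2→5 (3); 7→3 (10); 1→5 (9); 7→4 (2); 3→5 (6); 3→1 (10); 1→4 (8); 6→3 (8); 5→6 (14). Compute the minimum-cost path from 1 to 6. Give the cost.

23

A few of the 1→6 routes:
1 -> 3 -> 5 -> 6: 8 + 6 + 14 = 28
1 -> 5 -> 6: 9 + 14 = 23
1 -> 7 -> 3 -> 5 -> 6: 6 + 10 + 6 + 14 = 36
1 -> 3 -> 2 -> 5 -> 6: 8 + 8 + 3 + 14 = 33
Best route has total 23.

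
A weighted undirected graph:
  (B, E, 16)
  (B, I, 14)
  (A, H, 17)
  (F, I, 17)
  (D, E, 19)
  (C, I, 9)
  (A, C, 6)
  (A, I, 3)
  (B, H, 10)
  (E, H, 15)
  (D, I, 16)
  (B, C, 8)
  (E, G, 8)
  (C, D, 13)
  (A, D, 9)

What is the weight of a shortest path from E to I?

Some routes from E to I:
E→B→C→I: 16 + 8 + 9 = 33
E→D→A→I: 19 + 9 + 3 = 31
E→B→I: 16 + 14 = 30
E→B→C→A→I: 16 + 8 + 6 + 3 = 33
Shortest: 30.

30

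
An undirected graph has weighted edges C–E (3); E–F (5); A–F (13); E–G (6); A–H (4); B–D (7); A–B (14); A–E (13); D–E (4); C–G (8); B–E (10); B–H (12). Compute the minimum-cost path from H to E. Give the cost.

17

Comparing a few candidate routes:
H -> B -> D -> E: 12 + 7 + 4 = 23
H -> B -> E: 12 + 10 = 22
H -> A -> B -> D -> E: 4 + 14 + 7 + 4 = 29
H -> A -> E: 4 + 13 = 17
H -> A -> B -> E: 4 + 14 + 10 = 28
H -> A -> F -> E: 4 + 13 + 5 = 22
The minimum is 17.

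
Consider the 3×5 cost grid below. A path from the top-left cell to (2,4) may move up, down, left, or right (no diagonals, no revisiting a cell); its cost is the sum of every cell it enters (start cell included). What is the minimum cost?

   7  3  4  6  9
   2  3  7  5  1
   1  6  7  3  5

Cheapest: r0c0→r1c0→r1c1→r1c2→r1c3→r1c4→r2c4
  7 + 2 + 3 + 7 + 5 + 1 + 5 = 30

30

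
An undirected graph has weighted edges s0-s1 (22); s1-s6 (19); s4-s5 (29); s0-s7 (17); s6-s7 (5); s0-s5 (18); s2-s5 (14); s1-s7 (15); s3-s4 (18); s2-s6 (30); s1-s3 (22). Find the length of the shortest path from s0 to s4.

A few of the s0→s4 routes:
s0→s5→s4: 18 + 29 = 47
s0→s7→s1→s3→s4: 17 + 15 + 22 + 18 = 72
s0→s1→s3→s4: 22 + 22 + 18 = 62
s0→s7→s6→s1→s3→s4: 17 + 5 + 19 + 22 + 18 = 81
Shortest: 47.

47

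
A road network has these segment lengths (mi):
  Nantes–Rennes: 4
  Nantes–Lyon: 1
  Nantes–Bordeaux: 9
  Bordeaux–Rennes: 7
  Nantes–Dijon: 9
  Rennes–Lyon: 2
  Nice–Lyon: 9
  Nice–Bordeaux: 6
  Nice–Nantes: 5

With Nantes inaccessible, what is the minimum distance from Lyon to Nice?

9

Routes from Lyon to Nice avoiding Nantes:
Lyon → Rennes → Bordeaux → Nice: 2 + 7 + 6 = 15
Lyon → Nice: 9
Shortest: 9 mi.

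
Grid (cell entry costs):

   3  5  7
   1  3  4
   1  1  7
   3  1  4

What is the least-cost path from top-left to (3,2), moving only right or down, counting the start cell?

Best path: [0,0] -> [1,0] -> [2,0] -> [2,1] -> [3,1] -> [3,2]
Cost: 3 + 1 + 1 + 1 + 1 + 4 = 11

11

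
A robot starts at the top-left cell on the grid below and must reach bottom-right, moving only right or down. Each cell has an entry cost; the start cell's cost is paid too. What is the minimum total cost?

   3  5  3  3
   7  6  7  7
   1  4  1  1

Cheapest: r0c0→r1c0→r2c0→r2c1→r2c2→r2c3
  3 + 7 + 1 + 4 + 1 + 1 = 17

17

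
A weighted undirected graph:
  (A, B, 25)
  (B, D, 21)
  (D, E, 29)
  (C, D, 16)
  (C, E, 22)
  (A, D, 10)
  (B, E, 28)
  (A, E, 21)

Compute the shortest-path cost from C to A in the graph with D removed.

Routes from C to A avoiding D:
C → E → B → A: 22 + 28 + 25 = 75
C → E → A: 22 + 21 = 43
The minimum is 43.

43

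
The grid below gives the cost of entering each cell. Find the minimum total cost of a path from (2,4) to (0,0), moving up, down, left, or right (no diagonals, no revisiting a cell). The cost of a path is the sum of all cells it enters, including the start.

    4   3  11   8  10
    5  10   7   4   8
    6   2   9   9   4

Best path: r2c4→r2c3→r2c2→r2c1→r2c0→r1c0→r0c0
Cost: 4 + 9 + 9 + 2 + 6 + 5 + 4 = 39

39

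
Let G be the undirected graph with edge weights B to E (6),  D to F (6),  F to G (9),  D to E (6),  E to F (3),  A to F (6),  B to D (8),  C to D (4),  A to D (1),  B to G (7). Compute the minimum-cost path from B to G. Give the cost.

Checking several routes:
B→D→A→F→G: 8 + 1 + 6 + 9 = 24
B→E→F→G: 6 + 3 + 9 = 18
B→D→E→F→G: 8 + 6 + 3 + 9 = 26
B→D→F→G: 8 + 6 + 9 = 23
B→G: 7
The minimum is 7.

7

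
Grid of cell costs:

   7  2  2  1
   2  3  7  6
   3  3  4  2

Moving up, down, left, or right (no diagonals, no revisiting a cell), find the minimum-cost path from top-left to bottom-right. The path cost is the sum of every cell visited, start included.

20

Cheapest: [0,0] -> [0,1] -> [0,2] -> [0,3] -> [1,3] -> [2,3]
  7 + 2 + 2 + 1 + 6 + 2 = 20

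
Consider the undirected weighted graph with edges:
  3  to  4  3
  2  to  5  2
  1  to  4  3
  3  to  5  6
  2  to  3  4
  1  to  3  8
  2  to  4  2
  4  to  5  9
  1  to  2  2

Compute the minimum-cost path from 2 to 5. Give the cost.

2

Some routes from 2 to 5:
2-5: 2
2-4-5: 2 + 9 = 11
2-3-5: 4 + 6 = 10
2-4-3-5: 2 + 3 + 6 = 11
Shortest: 2.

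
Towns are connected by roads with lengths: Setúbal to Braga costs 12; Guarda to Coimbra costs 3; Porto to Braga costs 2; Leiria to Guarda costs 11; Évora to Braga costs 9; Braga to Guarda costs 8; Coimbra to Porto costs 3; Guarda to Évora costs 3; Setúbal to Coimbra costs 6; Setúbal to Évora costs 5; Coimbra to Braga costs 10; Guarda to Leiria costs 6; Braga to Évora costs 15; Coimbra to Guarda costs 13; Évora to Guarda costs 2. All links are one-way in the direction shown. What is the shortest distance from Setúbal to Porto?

9

Some routes from Setúbal to Porto:
Setúbal - Évora - Braga - Guarda - Coimbra - Porto: 5 + 9 + 8 + 3 + 3 = 28
Setúbal - Braga - Guarda - Coimbra - Porto: 12 + 8 + 3 + 3 = 26
Setúbal - Coimbra - Porto: 6 + 3 = 9
Setúbal - Évora - Guarda - Coimbra - Porto: 5 + 2 + 3 + 3 = 13
Shortest: 9.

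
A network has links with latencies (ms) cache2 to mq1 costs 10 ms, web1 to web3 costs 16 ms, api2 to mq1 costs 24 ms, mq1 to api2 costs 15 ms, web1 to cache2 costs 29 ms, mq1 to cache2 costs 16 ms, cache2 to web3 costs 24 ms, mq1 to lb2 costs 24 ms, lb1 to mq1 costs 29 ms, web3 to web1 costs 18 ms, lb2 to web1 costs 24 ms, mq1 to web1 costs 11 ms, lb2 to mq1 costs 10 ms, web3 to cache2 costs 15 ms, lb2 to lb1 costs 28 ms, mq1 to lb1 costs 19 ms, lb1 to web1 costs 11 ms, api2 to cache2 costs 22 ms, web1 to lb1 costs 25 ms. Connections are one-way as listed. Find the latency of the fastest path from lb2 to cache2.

A few of the lb2→cache2 routes:
lb2 -> mq1 -> api2 -> cache2: 10 + 15 + 22 = 47
lb2 -> mq1 -> web1 -> cache2: 10 + 11 + 29 = 50
lb2 -> mq1 -> cache2: 10 + 16 = 26
lb2 -> mq1 -> web1 -> web3 -> cache2: 10 + 11 + 16 + 15 = 52
The minimum is 26 ms.

26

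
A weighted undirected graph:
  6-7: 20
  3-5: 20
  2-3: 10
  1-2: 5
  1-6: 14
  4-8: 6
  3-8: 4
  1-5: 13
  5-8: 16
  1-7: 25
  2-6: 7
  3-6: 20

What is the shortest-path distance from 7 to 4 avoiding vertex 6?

50

Paths from 7 to 4 avoiding 6:
7→1→2→3→8→4: 25 + 5 + 10 + 4 + 6 = 50
7→1→5→3→8→4: 25 + 13 + 20 + 4 + 6 = 68
7→1→5→8→4: 25 + 13 + 16 + 6 = 60
7→1→2→3→5→8→4: 25 + 5 + 10 + 20 + 16 + 6 = 82
Best route has total 50.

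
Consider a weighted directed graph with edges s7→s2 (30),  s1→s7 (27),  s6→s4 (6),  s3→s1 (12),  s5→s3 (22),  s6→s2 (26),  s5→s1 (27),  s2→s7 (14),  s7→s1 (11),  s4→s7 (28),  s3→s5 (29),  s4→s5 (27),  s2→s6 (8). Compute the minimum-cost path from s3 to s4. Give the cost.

83

Routes from s3 to s4:
s3 - s1 - s7 - s2 - s6 - s4: 12 + 27 + 30 + 8 + 6 = 83
s3 - s5 - s1 - s7 - s2 - s6 - s4: 29 + 27 + 27 + 30 + 8 + 6 = 127
The minimum is 83.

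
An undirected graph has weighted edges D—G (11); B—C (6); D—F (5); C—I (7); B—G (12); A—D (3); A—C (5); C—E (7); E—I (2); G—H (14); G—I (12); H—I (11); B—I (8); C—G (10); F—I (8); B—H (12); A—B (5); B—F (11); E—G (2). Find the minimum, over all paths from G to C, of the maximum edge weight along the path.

7

Comparing a few candidate routes:
G -> E -> C: max(2, 7) = 7
G -> E -> I -> B -> C: max(2, 2, 8, 6) = 8
G -> E -> I -> C: max(2, 2, 7) = 7
Smallest bottleneck: 7.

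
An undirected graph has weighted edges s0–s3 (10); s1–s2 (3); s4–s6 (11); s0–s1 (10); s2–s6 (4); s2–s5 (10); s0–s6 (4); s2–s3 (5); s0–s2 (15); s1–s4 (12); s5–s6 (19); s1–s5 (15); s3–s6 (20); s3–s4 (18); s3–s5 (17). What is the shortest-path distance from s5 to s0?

Comparing a few candidate routes:
s5-s2-s1-s0: 10 + 3 + 10 = 23
s5-s2-s3-s0: 10 + 5 + 10 = 25
s5-s2-s6-s0: 10 + 4 + 4 = 18
s5-s6-s0: 19 + 4 = 23
The minimum is 18.

18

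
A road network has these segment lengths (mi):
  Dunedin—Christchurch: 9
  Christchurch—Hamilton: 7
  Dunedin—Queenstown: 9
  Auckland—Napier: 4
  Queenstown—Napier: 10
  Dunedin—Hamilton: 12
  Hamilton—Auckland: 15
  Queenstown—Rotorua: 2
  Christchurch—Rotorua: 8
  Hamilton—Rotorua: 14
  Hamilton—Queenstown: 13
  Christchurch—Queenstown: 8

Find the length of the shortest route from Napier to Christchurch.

18

Comparing a few candidate routes:
Napier -> Queenstown -> Christchurch: 10 + 8 = 18
Napier -> Queenstown -> Rotorua -> Christchurch: 10 + 2 + 8 = 20
Napier -> Auckland -> Hamilton -> Christchurch: 4 + 15 + 7 = 26
Best route has total 18 mi.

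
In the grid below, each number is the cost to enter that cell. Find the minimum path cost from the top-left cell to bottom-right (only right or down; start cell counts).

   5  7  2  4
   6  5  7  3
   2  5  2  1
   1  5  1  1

21

Path (0,0) → (1,0) → (2,0) → (3,0) → (3,1) → (3,2) → (3,3): 5 + 6 + 2 + 1 + 5 + 1 + 1 = 21.
For comparison, the top-then-right route costs 23.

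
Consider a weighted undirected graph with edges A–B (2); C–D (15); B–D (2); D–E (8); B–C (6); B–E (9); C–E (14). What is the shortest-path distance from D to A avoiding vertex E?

4

Paths from D to A avoiding E:
D→C→B→A: 15 + 6 + 2 = 23
D→B→A: 2 + 2 = 4
Shortest: 4.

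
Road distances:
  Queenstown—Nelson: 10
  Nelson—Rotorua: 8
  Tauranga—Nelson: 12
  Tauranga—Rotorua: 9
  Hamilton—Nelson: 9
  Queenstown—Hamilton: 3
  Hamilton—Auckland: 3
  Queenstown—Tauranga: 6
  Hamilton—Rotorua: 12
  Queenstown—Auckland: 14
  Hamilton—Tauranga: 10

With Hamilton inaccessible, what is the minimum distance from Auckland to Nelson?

Paths from Auckland to Nelson avoiding Hamilton:
Auckland - Queenstown - Tauranga - Rotorua - Nelson: 14 + 6 + 9 + 8 = 37
Auckland - Queenstown - Tauranga - Nelson: 14 + 6 + 12 = 32
Auckland - Queenstown - Nelson: 14 + 10 = 24
Shortest: 24.

24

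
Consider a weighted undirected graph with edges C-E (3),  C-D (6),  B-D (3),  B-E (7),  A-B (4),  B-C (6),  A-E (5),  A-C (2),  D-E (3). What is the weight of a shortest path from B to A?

4

Comparing a few candidate routes:
B→C→A: 6 + 2 = 8
B→D→E→A: 3 + 3 + 5 = 11
B→D→C→A: 3 + 6 + 2 = 11
B→D→E→C→A: 3 + 3 + 3 + 2 = 11
B→A: 4
Shortest: 4.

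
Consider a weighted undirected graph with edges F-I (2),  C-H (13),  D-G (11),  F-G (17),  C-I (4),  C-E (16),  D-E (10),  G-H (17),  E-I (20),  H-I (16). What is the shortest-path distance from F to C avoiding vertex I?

Routes from F to C avoiding I:
F-G-D-E-C: 17 + 11 + 10 + 16 = 54
F-G-H-C: 17 + 17 + 13 = 47
The minimum is 47.

47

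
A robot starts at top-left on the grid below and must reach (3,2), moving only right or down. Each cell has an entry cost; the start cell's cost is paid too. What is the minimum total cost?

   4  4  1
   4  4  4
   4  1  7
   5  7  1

21

Path [0,0] → [0,1] → [0,2] → [1,2] → [2,2] → [3,2]: 4 + 4 + 1 + 4 + 7 + 1 = 21.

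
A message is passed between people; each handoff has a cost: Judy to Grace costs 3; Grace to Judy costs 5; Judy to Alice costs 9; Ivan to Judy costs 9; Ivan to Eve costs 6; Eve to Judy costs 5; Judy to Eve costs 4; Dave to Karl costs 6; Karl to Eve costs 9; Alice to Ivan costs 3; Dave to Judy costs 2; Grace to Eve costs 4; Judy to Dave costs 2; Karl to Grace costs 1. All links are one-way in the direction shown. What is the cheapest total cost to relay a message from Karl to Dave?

Paths from Karl to Dave:
Karl → Grace → Eve → Judy → Dave: 1 + 4 + 5 + 2 = 12
Karl → Grace → Judy → Dave: 1 + 5 + 2 = 8
Karl → Eve → Judy → Dave: 9 + 5 + 2 = 16
Best route has total 8.

8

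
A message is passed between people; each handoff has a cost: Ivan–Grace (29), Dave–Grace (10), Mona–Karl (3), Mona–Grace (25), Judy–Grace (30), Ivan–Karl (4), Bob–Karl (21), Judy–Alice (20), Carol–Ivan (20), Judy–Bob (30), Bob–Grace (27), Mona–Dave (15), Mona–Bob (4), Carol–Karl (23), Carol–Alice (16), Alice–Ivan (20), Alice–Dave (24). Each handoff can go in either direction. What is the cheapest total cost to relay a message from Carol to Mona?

A few of the Carol→Mona routes:
Carol→Karl→Mona: 23 + 3 = 26
Carol→Ivan→Karl→Mona: 20 + 4 + 3 = 27
Carol→Alice→Ivan→Karl→Mona: 16 + 20 + 4 + 3 = 43
The minimum is 26.

26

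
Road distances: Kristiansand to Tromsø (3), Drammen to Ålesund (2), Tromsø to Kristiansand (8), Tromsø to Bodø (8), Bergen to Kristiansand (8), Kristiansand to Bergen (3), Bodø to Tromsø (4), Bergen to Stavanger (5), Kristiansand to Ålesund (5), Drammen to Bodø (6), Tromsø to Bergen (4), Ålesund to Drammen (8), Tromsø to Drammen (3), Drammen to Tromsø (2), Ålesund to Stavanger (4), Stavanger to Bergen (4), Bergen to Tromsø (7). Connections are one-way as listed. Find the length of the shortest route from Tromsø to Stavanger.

Candidate routes:
Tromsø → Kristiansand → Bergen → Stavanger: 8 + 3 + 5 = 16
Tromsø → Kristiansand → Ålesund → Stavanger: 8 + 5 + 4 = 17
Tromsø → Drammen → Ålesund → Stavanger: 3 + 2 + 4 = 9
Tromsø → Bergen → Kristiansand → Ålesund → Stavanger: 4 + 8 + 5 + 4 = 21
Tromsø → Bergen → Stavanger: 4 + 5 = 9
Shortest: 9.

9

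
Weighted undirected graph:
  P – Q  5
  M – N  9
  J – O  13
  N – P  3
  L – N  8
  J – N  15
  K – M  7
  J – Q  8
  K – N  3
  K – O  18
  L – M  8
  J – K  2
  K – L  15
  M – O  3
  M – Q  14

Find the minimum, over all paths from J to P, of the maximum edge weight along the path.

Comparing a few candidate routes:
J→K→M→L→N→P: max(2, 7, 8, 8, 3) = 8
J→Q→P: max(8, 5) = 8
J→K→N→P: max(2, 3, 3) = 3
J→K→M→N→P: max(2, 7, 9, 3) = 9
J→O→M→K→N→P: max(13, 3, 7, 3, 3) = 13
Smallest bottleneck: 3.

3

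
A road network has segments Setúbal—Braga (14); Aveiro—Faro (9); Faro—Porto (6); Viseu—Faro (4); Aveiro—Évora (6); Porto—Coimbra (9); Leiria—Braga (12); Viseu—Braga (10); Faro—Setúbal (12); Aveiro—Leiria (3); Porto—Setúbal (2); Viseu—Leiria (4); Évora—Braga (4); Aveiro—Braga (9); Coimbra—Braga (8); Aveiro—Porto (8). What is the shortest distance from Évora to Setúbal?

16

Checking several routes:
Évora - Aveiro - Porto - Setúbal: 6 + 8 + 2 = 16
Évora - Aveiro - Faro - Porto - Setúbal: 6 + 9 + 6 + 2 = 23
Évora - Braga - Coimbra - Porto - Setúbal: 4 + 8 + 9 + 2 = 23
Évora - Braga - Aveiro - Porto - Setúbal: 4 + 9 + 8 + 2 = 23
Évora - Braga - Setúbal: 4 + 14 = 18
Best route has total 16 km.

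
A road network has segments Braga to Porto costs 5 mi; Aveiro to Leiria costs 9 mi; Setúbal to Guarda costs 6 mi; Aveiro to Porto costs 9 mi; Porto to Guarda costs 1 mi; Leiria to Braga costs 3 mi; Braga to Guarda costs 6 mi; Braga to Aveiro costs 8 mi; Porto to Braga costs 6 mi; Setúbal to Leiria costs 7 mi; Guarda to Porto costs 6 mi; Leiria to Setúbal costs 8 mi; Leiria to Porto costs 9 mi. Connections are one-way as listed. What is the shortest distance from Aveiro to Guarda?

10

Checking several routes:
Aveiro - Porto - Guarda: 9 + 1 = 10
Aveiro - Leiria - Braga - Porto - Guarda: 9 + 3 + 5 + 1 = 18
Aveiro - Leiria - Braga - Guarda: 9 + 3 + 6 = 18
Shortest: 10 mi.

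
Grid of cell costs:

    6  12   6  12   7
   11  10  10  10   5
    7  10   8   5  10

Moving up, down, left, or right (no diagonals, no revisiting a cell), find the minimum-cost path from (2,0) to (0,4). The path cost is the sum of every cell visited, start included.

52

One optimal route is r2c0→r2c1→r2c2→r2c3→r1c3→r1c4→r0c4.
Its cost is 7 + 10 + 8 + 5 + 10 + 5 + 7 = 52.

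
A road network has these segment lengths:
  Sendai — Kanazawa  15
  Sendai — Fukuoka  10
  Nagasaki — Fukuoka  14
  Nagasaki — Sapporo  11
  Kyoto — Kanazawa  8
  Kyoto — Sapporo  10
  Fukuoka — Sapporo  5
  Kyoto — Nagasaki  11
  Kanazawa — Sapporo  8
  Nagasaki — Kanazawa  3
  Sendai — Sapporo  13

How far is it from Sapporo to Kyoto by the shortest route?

Some routes from Sapporo to Kyoto:
Sapporo - Kyoto: 10
Sapporo - Fukuoka - Nagasaki - Kanazawa - Kyoto: 5 + 14 + 3 + 8 = 30
Sapporo - Kanazawa - Nagasaki - Kyoto: 8 + 3 + 11 = 22
Sapporo - Nagasaki - Kanazawa - Kyoto: 11 + 3 + 8 = 22
Sapporo - Kanazawa - Kyoto: 8 + 8 = 16
Sapporo - Nagasaki - Kyoto: 11 + 11 = 22
Best route has total 10.

10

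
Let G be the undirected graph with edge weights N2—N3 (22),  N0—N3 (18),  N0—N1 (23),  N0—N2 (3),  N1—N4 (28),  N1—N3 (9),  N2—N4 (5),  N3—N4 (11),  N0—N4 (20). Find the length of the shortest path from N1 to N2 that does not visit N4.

26

Some routes from N1 to N2 avoiding N4:
N1→N3→N2: 9 + 22 = 31
N1→N3→N0→N2: 9 + 18 + 3 = 30
N1→N0→N2: 23 + 3 = 26
The minimum is 26.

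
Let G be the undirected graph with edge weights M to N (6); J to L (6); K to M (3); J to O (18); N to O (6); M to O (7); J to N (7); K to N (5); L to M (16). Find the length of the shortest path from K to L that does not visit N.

Routes from K to L avoiding N:
K→M→O→J→L: 3 + 7 + 18 + 6 = 34
K→M→L: 3 + 16 = 19
Shortest: 19.

19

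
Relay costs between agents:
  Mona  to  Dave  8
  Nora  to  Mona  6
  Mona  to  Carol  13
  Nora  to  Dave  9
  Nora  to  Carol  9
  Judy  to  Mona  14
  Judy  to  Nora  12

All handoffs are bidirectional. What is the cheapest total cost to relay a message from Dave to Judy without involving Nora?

22

Paths from Dave to Judy avoiding Nora:
Dave-Mona-Judy: 8 + 14 = 22
Shortest: 22.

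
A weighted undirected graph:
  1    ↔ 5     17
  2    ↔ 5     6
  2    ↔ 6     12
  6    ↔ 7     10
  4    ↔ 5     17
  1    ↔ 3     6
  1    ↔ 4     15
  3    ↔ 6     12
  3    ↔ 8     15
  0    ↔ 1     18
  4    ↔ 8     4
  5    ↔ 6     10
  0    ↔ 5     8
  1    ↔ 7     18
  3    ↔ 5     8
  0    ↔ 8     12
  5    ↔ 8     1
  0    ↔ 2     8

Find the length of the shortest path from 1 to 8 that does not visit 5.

Some routes from 1 to 8 avoiding 5:
1 - 3 - 6 - 2 - 0 - 8: 6 + 12 + 12 + 8 + 12 = 50
1 - 3 - 8: 6 + 15 = 21
1 - 7 - 6 - 3 - 8: 18 + 10 + 12 + 15 = 55
1 - 4 - 8: 15 + 4 = 19
1 - 0 - 8: 18 + 12 = 30
Best route has total 19.

19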